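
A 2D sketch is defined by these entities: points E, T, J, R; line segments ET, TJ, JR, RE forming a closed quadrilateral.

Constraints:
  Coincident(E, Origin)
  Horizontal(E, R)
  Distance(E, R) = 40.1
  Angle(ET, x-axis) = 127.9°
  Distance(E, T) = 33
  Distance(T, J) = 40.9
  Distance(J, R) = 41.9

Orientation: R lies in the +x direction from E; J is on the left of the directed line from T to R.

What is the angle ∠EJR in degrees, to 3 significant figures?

57.7°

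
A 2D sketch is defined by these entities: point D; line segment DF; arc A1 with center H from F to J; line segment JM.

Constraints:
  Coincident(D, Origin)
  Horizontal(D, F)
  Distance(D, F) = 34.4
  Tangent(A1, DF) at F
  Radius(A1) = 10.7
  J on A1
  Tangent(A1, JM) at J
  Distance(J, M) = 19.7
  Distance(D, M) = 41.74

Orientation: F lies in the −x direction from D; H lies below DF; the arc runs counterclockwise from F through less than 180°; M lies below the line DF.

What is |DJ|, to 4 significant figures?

45.56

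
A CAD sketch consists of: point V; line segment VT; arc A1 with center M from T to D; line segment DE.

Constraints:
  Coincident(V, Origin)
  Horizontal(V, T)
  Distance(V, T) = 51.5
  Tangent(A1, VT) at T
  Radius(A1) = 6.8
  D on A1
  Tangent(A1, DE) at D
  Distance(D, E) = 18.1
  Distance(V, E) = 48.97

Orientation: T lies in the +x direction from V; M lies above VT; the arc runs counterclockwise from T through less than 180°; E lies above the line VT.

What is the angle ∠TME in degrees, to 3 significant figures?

153°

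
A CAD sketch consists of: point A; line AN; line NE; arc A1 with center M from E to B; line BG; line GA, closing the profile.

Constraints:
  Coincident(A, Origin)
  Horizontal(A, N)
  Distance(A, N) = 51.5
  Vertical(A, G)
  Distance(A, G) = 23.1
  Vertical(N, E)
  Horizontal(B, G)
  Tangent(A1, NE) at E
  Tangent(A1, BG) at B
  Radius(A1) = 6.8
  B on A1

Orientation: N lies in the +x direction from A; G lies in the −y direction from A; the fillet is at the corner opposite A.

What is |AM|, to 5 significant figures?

47.579

A and G share the same x with |AG| = 23.1 and G on the −y side, so G = (0.0000, -23.100). The virtual corner opposite A is at (51.500, -23.100). Since A1 is tangent to NE there, ME ⟂ NE and A1 meets BG tangentially, so MB is at right angles to BG, with radius 6.8, so the center M sits 6.8 in from both sides at M = (44.700, -16.300). Then |AM| = |M − A| = 47.579.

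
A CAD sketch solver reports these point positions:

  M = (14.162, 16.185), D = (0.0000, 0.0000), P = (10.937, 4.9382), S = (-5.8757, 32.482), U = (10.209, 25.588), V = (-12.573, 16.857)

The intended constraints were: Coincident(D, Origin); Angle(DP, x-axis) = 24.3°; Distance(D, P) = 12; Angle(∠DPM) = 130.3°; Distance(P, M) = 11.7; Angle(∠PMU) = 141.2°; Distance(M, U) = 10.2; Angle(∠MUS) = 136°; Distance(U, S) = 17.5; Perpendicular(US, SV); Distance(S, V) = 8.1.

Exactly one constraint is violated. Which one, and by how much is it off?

Distance(S, V) = 8.1 — off by 8.90.

D = (0.00, 0.00) ✓; DP at 24.30° ✓; |DP| = 12.00 ✓; ∠DPM = 130.3° ✓; |PM| = 11.70 ✓; ∠PMU = 141.2° ✓; |MU| = 10.20 ✓; ∠MUS = 136.0° ✓; |US| = 17.50 ✓; ∠(US, SV) = 90.00° ✓; |SV| = 17.00 ✗.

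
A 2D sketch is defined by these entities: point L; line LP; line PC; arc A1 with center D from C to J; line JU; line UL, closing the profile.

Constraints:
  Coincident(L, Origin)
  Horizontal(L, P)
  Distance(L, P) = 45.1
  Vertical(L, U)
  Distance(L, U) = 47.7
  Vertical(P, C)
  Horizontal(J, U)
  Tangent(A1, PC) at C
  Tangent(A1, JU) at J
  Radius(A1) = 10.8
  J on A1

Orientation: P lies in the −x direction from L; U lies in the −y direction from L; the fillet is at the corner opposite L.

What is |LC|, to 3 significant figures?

58.3

L is at the origin; LP is horizontal with |LP| = 45.1 and P on the −x side, so P = (-45.1, 0.00). L and U share the same x with |LU| = 47.7 and U on the −y side, so U = (0.00, -47.7). The virtual corner opposite L is at (-45.1, -47.7). A1 meets PC tangentially, so DC is at right angles to PC and tangency of A1 to JU means the radius DJ is perpendicular to JU, with radius 10.8, so the center D sits 10.8 in from both sides at D = (-34.3, -36.9). That places the tangent points at C = (-45.1, -36.9) on PC and J = (-34.3, -47.7) on JU. Then |LC| = |C − L| = 58.3.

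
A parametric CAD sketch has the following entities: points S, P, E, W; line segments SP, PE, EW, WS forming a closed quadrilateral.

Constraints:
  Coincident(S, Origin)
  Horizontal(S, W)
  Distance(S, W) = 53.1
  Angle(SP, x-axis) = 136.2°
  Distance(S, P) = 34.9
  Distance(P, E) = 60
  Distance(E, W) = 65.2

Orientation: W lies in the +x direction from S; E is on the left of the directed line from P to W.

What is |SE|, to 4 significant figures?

63.16

S is at the origin; S and W share the same y with |SW| = 53.1 and W in +x, so W = (53.1, 0). SP runs at 136.2° with |SP| = 34.9, so P = (-25.19, 24.16). E is determined by |PE| = 60.0 and |EW| = 65.2 together: it lies at the intersection of circle(P, 60.0) and circle(W, 65.2). With |PW| = 81.93, the foot of the radical line on PW is 36.99 from P and the perpendicular offset is √(60.0² − 36.99²) = 47.24. Taking the left-of-PW solution: E = (24.09, 58.39).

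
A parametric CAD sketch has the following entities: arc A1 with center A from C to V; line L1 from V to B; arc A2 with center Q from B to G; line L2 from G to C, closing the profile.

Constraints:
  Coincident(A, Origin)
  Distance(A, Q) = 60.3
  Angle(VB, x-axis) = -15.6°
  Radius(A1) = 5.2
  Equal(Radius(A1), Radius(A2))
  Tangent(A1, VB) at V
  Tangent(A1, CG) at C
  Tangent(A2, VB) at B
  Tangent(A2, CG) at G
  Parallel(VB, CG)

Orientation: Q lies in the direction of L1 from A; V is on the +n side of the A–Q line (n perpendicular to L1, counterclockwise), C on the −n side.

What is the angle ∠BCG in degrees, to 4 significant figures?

9.786°

Tangency of A1 to both parallel lines with radius 5.2 puts V and C at A ± 5.2·n: V = (1.398, 5.008), C = (-1.398, -5.008). Equal radii place B and G the same way about Q: B = Q + 5.2·n = (59.48, -11.21), G = Q − 5.2·n = (56.68, -21.22). Then cos ∠BCG = CB·CG / (|CB||CG|), giving 9.786°.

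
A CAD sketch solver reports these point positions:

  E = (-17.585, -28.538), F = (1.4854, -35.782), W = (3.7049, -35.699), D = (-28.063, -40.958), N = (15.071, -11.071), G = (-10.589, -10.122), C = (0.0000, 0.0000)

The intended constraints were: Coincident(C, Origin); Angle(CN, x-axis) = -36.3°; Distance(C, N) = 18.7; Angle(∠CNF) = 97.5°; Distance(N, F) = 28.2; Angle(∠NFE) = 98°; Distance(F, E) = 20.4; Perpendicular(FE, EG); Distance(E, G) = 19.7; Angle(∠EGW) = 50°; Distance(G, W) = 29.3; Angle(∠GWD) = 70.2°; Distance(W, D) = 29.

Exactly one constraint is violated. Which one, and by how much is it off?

Distance(W, D) = 29 — off by 3.20.

C = (0.00, 0.00) ✓; CN at -36.30° ✓; |CN| = 18.70 ✓; ∠CNF = 97.50° ✓; |NF| = 28.20 ✓; ∠NFE = 98.00° ✓; |FE| = 20.40 ✓; ∠(FE, EG) = 90.00° ✓; |EG| = 19.70 ✓; ∠EGW = 50.00° ✓; |GW| = 29.30 ✓; ∠GWD = 70.20° ✓; |WD| = 32.20 ✗.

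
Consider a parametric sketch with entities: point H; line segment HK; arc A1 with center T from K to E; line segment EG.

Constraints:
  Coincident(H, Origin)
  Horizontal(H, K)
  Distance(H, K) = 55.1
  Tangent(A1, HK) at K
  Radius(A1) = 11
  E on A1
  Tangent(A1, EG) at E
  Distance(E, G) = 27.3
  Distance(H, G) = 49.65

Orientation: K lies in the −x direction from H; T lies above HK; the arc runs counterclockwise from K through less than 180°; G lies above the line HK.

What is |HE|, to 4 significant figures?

45.27

Checks: |TE| = 11.00 ✓; ∠(TE, EG) = 90.00° ✓; |EG| = 27.30 ✓; |HG| = 49.65 ✓.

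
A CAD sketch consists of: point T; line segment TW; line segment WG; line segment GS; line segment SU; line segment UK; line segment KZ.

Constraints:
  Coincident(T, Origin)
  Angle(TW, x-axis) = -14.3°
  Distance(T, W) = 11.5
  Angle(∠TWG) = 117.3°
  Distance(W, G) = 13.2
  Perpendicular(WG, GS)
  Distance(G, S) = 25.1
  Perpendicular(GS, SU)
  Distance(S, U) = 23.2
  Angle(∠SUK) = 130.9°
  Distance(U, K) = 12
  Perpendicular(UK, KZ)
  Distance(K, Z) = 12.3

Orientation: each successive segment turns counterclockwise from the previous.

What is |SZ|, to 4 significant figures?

27.69

∠SUK = 130.9° gives UK at -82.50° from the x-axis; with |UK| = 12.0, K = (-12.70, -5.551). The perpendicularity gives KZ at right angles to UK, so KZ runs at 7.500°; with |KZ| = 12.3, Z = (-0.5042, -3.946). Then |SZ| = |Z − S| = 27.69.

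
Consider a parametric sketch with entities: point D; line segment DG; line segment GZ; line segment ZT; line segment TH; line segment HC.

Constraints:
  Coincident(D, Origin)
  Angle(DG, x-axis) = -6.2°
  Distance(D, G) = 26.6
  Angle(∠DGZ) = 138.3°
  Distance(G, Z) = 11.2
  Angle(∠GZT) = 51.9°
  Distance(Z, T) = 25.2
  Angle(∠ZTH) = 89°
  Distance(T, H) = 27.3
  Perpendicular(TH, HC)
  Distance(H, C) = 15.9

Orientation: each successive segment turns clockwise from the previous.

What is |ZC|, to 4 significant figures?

28.42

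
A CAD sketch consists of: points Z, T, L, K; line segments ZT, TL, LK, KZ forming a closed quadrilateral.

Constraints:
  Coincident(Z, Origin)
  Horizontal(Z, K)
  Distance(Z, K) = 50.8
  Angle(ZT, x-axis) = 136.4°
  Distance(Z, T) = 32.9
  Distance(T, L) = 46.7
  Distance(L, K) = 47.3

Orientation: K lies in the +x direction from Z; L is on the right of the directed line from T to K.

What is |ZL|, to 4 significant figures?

14.72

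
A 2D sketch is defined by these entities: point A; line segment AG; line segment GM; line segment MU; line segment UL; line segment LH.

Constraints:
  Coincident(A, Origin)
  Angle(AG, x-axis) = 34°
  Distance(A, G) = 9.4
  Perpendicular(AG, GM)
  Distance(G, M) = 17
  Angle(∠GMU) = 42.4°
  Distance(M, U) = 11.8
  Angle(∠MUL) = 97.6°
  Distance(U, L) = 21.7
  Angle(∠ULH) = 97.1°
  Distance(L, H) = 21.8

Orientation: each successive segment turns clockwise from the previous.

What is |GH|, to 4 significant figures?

24.55

A is at the origin; AG runs at 34.0° with length 9.4, so G = (7.793, 5.256). AG ⟂ GM, so GM runs at -56.00°; with |GM| = 17.0, M = (17.30, -8.837). ∠GMU = 42.4° gives MU at 166.4° from the x-axis; with |MU| = 11.8, U = (5.830, -6.063). ∠MUL = 97.6° gives UL at 84.00° from the x-axis; with |UL| = 21.7, L = (8.098, 15.52). ∠ULH = 97.1° gives LH at 1.100° from the x-axis; with |LH| = 21.8, H = (29.89, 15.94). Then |GH| = |H − G| = 24.55.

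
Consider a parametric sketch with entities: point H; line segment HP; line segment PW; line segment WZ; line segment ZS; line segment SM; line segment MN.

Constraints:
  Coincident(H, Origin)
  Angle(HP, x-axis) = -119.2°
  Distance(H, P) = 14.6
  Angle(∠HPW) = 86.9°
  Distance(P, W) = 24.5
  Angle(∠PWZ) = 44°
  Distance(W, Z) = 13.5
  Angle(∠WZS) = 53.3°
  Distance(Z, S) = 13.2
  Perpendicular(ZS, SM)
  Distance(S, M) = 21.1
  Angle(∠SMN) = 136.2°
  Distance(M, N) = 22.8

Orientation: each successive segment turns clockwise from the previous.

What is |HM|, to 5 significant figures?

39.314

H is at the origin; HP runs at -119.2° with length 14.6, so P = (-7.1228, -12.745). ∠HPW = 86.9° gives PW at 147.70° from the x-axis; with |PW| = 24.5, W = (-27.832, 0.34697). ∠PWZ = 44.0° gives WZ at 11.700° from the x-axis; with |WZ| = 13.5, Z = (-14.612, 3.0846). ∠WZS = 53.3° gives ZS at -115.00° from the x-axis; with |ZS| = 13.2, S = (-20.191, -8.8787). ZS ⟂ SM, so SM runs at 155.00°; with |SM| = 21.1, M = (-39.314, 0.038581). Then |HM| = |M − H| = 39.314.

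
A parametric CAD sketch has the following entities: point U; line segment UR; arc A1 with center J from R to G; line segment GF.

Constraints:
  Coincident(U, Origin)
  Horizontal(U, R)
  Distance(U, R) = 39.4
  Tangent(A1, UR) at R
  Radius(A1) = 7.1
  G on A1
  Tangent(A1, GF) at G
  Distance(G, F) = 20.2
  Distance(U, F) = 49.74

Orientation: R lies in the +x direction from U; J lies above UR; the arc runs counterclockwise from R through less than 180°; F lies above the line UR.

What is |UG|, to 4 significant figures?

47.11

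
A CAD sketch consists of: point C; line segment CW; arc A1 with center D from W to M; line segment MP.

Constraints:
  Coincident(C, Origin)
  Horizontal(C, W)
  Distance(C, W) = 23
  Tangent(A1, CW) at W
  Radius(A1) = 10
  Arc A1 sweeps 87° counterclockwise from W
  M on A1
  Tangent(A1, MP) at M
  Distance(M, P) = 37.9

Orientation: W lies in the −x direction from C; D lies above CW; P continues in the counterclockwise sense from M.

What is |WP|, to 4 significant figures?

48.81

C is at the origin; C and W share the same y with |CW| = 23.0 and W on the −x side, so W = (-23.00, 0.000). A1 meets CW tangentially, so DW is at right angles to CW, so D = W + (0, 10) = (-23.00, 10.00). On A1, W sits at bearing -90° from D; an 87° counterclockwise sweep puts M at bearing -3°, so M = D + 10.0·(cos -3°, sin -3°) = (-13.01, 9.477). Tangency of A1 to MP means the radius DM is perpendicular to MP, so MP runs along (−sin -3°, cos -3°); with |MP| = 37.9, P = (-11.03, 47.32). Then |WP| = |P − W| = 48.81.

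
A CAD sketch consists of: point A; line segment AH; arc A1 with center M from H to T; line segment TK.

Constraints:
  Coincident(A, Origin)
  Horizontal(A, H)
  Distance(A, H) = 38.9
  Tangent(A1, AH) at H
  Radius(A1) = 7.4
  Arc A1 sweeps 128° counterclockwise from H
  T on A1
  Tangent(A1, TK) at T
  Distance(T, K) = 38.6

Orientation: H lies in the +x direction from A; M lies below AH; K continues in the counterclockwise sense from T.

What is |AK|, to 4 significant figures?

70.89

On A1, H sits at bearing 90° from M; a 128° counterclockwise sweep puts T at bearing 218°, so T = M + 7.4·(cos 218°, sin 218°) = (33.07, -11.96). A1 meets TK tangentially, so MT is at right angles to TK, so TK runs along (−sin 218°, cos 218°); with |TK| = 38.6, K = (56.83, -42.37). Then |AK| = |K − A| = 70.89.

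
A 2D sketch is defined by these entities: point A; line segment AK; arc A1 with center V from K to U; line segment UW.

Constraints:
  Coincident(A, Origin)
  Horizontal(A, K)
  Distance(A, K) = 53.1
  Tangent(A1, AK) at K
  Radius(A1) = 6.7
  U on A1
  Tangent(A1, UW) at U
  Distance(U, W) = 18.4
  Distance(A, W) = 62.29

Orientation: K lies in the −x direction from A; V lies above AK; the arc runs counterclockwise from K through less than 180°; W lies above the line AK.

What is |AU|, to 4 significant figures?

48.38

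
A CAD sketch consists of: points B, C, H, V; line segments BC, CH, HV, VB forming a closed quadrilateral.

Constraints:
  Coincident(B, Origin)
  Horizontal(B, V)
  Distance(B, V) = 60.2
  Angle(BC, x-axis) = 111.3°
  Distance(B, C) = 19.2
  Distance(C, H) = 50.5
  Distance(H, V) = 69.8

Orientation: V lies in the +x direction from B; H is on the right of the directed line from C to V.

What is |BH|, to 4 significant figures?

32.37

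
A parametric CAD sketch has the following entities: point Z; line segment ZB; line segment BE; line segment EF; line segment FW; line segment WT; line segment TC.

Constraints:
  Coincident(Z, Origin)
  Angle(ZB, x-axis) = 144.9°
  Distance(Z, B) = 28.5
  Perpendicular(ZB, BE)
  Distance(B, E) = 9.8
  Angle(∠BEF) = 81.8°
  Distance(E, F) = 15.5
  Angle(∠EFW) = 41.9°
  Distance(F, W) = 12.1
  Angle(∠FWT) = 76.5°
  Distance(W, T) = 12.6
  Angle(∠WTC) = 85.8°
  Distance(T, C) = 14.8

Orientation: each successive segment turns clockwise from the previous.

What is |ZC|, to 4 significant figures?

21.44

∠FWT = 76.5° gives WT at 75.10° from the x-axis; with |WT| = 12.6, T = (-15.26, 26.25). ∠WTC = 85.8° gives TC at -19.10° from the x-axis; with |TC| = 14.8, C = (-1.273, 21.40). Then |ZC| = |C − Z| = 21.44.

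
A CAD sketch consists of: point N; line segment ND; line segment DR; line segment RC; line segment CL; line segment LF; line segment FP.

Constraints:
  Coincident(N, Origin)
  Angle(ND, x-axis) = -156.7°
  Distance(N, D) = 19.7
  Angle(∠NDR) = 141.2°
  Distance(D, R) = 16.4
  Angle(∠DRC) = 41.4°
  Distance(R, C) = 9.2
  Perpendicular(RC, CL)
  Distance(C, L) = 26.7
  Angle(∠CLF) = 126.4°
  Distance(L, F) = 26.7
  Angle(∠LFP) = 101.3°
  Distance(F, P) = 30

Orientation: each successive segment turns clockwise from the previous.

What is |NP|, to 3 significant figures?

67.3

N is at the origin; ND runs at -156.7° with length 19.7, so D = (-18.1, -7.79). ∠NDR = 141.2° gives DR at 164° from the x-axis; with |DR| = 16.4, R = (-33.9, -3.41). ∠DRC = 41.4° gives RC at 25.9° from the x-axis; with |RC| = 9.2, C = (-25.6, 0.609). RC is perpendicular to CL, so CL runs at -64.1°; with |CL| = 26.7, L = (-14.0, -23.4). ∠CLF = 126.4° gives LF at -118° from the x-axis; with |LF| = 26.7, F = (-26.4, -47.0). ∠LFP = 101.3° gives FP at 164° from the x-axis; with |FP| = 30.0, P = (-55.1, -38.6). Then |NP| = |P − N| = 67.3.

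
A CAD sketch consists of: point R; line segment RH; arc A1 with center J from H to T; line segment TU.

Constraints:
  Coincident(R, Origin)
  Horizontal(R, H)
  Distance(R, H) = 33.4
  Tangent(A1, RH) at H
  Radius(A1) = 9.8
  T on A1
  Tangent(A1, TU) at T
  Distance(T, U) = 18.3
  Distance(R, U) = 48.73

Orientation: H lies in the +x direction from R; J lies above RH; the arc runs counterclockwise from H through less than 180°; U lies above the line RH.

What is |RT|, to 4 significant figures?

44.60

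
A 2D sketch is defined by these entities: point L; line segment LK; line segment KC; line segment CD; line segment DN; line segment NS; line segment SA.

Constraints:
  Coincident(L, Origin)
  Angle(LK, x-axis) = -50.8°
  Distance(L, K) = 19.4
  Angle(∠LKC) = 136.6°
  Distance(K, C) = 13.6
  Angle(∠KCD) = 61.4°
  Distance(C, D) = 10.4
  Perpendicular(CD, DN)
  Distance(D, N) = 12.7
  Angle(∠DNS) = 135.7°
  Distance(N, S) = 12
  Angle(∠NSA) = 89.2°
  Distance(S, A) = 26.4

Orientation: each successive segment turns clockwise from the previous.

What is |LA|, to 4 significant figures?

44.32

L is at the origin; LK runs at -50.8° with length 19.4, so K = (12.26, -15.03). ∠LKC = 136.6° gives KC at -94.20° from the x-axis; with |KC| = 13.6, C = (11.27, -28.60). ∠KCD = 61.4° gives CD at 147.2° from the x-axis; with |CD| = 10.4, D = (2.523, -22.96). CD ⟂ DN, so DN runs at 57.20°; with |DN| = 12.7, N = (9.403, -12.29). ∠DNS = 135.7° gives NS at 12.90° from the x-axis; with |NS| = 12.0, S = (21.10, -9.609). ∠NSA = 89.2° gives SA at -77.90° from the x-axis; with |SA| = 26.4, A = (26.63, -35.42). Then |LA| = |A − L| = 44.32.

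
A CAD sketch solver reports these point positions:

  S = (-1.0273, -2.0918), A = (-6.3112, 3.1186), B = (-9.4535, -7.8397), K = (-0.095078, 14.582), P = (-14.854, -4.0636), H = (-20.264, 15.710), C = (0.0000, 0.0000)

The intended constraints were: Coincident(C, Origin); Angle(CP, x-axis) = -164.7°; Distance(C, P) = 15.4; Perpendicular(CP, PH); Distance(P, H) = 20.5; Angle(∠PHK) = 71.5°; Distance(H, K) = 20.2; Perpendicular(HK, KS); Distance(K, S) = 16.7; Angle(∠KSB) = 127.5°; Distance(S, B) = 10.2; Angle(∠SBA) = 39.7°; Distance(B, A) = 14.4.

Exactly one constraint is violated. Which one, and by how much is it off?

Distance(B, A) = 14.4 — off by 3.00.

C = (0.00, 0.00) ✓; CP at -164.7° ✓; |CP| = 15.40 ✓; ∠(CP, PH) = 90.00° ✓; |PH| = 20.50 ✓; ∠PHK = 71.50° ✓; |HK| = 20.20 ✓; ∠(HK, KS) = 90.00° ✓; |KS| = 16.70 ✓; ∠KSB = 127.5° ✓; |SB| = 10.20 ✓; ∠SBA = 39.70° ✓; |BA| = 11.40 ✗.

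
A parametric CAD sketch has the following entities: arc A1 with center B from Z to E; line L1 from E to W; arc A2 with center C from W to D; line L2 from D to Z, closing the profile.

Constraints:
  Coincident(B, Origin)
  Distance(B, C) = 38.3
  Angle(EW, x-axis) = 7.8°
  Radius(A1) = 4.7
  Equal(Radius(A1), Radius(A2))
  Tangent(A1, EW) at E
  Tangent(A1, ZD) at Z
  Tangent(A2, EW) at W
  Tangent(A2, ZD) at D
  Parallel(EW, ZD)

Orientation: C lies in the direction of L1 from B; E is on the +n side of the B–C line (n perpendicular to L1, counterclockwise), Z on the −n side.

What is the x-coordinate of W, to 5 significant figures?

37.308

Tangency of A1 to both parallel lines with radius 4.7 puts E and Z at B ± 4.7·n: E = (-0.63786, 4.6565), Z = (0.63786, -4.6565). Equal radii place W and D the same way about C: W = C + 4.7·n = (37.308, 9.8544), D = C − 4.7·n = (38.584, 0.54139). So W.x = 37.308.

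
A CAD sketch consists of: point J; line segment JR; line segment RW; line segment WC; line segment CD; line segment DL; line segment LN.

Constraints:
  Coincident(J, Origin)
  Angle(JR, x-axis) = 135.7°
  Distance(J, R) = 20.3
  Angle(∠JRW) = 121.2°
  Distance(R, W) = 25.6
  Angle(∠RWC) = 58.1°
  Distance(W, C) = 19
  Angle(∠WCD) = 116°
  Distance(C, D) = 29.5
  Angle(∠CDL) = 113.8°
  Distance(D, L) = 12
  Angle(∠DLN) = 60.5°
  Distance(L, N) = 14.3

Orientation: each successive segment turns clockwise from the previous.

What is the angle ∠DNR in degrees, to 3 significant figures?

167°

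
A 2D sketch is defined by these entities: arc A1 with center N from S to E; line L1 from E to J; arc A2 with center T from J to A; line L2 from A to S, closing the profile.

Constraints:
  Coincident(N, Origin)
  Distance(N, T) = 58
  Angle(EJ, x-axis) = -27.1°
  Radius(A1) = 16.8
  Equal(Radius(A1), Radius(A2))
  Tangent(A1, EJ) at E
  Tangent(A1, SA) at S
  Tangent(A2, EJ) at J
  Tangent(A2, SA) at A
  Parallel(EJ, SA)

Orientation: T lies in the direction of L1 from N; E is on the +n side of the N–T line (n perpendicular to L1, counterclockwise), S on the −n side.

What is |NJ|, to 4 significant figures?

60.38

The slot axis is L1's direction at -27.1°, so u = (cos -27.1°, sin -27.1°) = (0.8902, -0.4555) and n = (−sin -27.1°, cos -27.1°) = (0.4555, 0.8902). N is at the origin and T lies 58.0 along u from N, so T = 58.0·u = (51.63, -26.42). Tangency of A1 to both parallel lines with radius 16.8 puts E and S at N ± 16.8·n: E = (7.653, 14.96), S = (-7.653, -14.96). Equal radii place J and A the same way about T: J = T + 16.8·n = (59.29, -11.47), A = T − 16.8·n = (43.98, -41.38). Then |NJ| = |J − N| = 60.38.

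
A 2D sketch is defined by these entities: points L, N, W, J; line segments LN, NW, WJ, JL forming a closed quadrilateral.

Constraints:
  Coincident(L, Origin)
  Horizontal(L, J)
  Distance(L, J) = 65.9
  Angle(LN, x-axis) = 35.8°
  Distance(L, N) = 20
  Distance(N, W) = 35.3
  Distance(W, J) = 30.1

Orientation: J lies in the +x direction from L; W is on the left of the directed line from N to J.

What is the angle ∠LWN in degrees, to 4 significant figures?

5.006°

Checks: |NW| = 35.30 ✓; |WJ| = 30.10 ✓.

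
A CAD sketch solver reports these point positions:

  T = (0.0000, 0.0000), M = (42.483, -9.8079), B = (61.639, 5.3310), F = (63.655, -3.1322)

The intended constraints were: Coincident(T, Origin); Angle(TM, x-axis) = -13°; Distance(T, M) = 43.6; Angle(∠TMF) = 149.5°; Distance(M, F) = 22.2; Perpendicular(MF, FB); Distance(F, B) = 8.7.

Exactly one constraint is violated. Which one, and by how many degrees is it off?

Perpendicular(MF, FB) — off by 4.10°.

T = (0.00, 0.00) ✓; TM at -13.00° ✓; |TM| = 43.60 ✓; ∠TMF = 149.5° ✓; |MF| = 22.20 ✓; ∠(MF, FB) = 85.90° ✗; |FB| = 8.700 ✓.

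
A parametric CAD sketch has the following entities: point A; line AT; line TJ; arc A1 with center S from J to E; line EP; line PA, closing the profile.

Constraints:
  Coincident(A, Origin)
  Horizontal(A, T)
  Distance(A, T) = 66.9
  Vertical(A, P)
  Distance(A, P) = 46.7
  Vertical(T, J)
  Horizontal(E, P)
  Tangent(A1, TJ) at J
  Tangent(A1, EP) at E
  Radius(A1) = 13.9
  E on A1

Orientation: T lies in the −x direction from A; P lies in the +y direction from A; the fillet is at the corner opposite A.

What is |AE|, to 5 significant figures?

70.639

The virtual corner opposite A is at (-66.900, 46.700). Since A1 is tangent to TJ there, SJ ⟂ TJ and tangency of A1 to EP means the radius SE is perpendicular to EP, with radius 13.9, so the center S sits 13.9 in from both sides at S = (-53.000, 32.800). That places the tangent points at J = (-66.900, 32.800) on TJ and E = (-53.000, 46.700) on EP. Then |AE| = |E − A| = 70.639.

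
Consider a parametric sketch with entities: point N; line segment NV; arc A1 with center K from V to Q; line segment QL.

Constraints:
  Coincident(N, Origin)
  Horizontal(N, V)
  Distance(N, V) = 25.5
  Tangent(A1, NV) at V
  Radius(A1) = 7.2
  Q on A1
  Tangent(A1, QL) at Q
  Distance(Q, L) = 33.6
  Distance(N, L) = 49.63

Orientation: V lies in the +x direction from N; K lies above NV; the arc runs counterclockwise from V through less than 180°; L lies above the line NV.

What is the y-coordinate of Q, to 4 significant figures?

8.361

N is at the origin; N and V share the same y with |NV| = 25.5 and V on the +x side, so V = (25.50, 0.000). Tangency of A1 to NV means the radius KV is perpendicular to NV, so K = V + (0, 7.2) = (25.50, 7.200). Since KQ ⟂ QL (tangency), |KL| = √(7.2² + 33.6²) = 34.36 regardless of where Q sits on A1. So L lies on both circle(N, 49.63) and circle(K, 34.36); the above-NV intersection is L = (27.19, 41.52). Q is the foot of the tangent from L: Q = (32.61, 8.361).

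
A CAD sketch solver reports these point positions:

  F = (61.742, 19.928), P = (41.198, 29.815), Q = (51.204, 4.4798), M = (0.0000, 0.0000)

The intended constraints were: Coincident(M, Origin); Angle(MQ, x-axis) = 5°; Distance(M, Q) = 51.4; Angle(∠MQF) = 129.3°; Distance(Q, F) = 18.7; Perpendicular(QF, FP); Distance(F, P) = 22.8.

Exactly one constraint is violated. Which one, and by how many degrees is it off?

Perpendicular(QF, FP) — off by 8.60°.

M = (0.00, 0.00) ✓; MQ at 5.000° ✓; |MQ| = 51.40 ✓; ∠MQF = 129.3° ✓; |QF| = 18.70 ✓; ∠(QF, FP) = 98.60° ✗; |FP| = 22.80 ✓.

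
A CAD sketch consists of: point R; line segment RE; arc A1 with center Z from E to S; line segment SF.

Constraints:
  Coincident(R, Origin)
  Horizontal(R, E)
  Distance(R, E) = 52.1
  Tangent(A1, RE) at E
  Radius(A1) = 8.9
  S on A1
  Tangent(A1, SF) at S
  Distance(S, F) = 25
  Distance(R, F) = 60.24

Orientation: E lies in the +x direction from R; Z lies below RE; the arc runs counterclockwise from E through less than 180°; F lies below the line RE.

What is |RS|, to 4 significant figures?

44.75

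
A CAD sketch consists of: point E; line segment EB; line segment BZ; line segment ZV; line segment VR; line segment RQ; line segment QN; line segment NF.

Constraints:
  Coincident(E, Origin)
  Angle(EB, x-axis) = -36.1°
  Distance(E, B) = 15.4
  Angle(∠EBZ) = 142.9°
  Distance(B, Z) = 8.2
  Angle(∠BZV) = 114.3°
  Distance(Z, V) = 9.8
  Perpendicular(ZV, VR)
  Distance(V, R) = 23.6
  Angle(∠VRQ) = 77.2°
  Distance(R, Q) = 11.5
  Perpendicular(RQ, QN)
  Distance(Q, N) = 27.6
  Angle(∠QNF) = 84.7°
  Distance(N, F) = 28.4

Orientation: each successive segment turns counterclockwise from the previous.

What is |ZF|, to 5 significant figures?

31.833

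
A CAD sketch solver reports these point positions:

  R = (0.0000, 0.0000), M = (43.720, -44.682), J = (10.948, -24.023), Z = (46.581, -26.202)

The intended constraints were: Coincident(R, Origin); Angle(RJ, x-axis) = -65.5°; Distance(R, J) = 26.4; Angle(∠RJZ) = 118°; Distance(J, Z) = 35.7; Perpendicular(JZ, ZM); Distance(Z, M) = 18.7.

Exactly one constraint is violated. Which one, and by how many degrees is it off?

Perpendicular(JZ, ZM) — off by 5.30°.

R = (0.00, 0.00) ✓; RJ at -65.50° ✓; |RJ| = 26.40 ✓; ∠RJZ = 118.0° ✓; |JZ| = 35.70 ✓; ∠(JZ, ZM) = 95.30° ✗; |ZM| = 18.70 ✓.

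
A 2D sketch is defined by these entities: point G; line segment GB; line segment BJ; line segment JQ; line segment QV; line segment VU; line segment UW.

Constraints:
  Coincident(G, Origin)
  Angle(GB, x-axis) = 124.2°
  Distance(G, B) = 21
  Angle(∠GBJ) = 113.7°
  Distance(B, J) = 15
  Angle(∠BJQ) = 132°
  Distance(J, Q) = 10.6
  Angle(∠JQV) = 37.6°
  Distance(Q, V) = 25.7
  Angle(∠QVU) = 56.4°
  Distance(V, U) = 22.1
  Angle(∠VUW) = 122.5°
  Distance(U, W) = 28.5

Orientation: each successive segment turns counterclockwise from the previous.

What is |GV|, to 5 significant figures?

16.833

G is at the origin; GB runs at 124.2° with length 21.0, so B = (-11.804, 17.369). ∠GBJ = 113.7° gives BJ at -169.50° from the x-axis; with |BJ| = 15.0, J = (-26.553, 14.635). ∠BJQ = 132.0° gives JQ at -121.50° from the x-axis; with |JQ| = 10.6, Q = (-32.091, 5.5972). ∠JQV = 37.6° gives QV at 20.900° from the x-axis; with |QV| = 25.7, V = (-8.0820, 14.765). Then |GV| = |V − G| = 16.833.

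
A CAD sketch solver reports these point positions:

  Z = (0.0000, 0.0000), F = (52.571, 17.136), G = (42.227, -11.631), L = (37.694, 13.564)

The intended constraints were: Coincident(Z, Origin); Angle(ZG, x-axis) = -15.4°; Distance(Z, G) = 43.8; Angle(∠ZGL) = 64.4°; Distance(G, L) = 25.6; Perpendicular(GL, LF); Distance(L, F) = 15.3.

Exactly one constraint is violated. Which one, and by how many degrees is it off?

Perpendicular(GL, LF) — off by 3.30°.

Z = (0.00, 0.00) ✓; ZG at -15.40° ✓; |ZG| = 43.80 ✓; ∠ZGL = 64.40° ✓; |GL| = 25.60 ✓; ∠(GL, LF) = 86.70° ✗; |LF| = 15.30 ✓.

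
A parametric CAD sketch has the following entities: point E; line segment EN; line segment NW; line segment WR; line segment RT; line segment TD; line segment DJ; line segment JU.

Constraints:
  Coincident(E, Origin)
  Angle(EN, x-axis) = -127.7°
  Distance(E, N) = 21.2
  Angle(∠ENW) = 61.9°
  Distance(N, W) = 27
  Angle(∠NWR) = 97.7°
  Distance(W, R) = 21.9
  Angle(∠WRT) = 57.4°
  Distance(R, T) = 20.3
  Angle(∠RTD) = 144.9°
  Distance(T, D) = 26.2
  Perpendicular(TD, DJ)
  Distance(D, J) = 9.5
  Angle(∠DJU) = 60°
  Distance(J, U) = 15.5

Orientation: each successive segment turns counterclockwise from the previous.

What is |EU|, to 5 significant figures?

17.801

E is at the origin; EN runs at -127.7° with length 21.2, so N = (-12.964, -16.774). ∠ENW = 61.9° gives NW at -9.6000° from the x-axis; with |NW| = 27.0, W = (13.658, -21.277). ∠NWR = 97.7° gives WR at 72.700° from the x-axis; with |WR| = 21.9, R = (20.170, -0.36743). ∠WRT = 57.4° gives RT at -164.70° from the x-axis; with |RT| = 20.3, T = (0.58951, -5.7241). ∠RTD = 144.9° gives TD at -129.60° from the x-axis; with |TD| = 26.2, D = (-16.111, -25.912). TD ⟂ DJ, so DJ runs at -39.600°; with |DJ| = 9.5, J = (-8.7911, -31.967). ∠DJU = 60.0° gives JU at 80.400° from the x-axis; with |JU| = 15.5, U = (-6.2062, -16.684). Then |EU| = |U − E| = 17.801.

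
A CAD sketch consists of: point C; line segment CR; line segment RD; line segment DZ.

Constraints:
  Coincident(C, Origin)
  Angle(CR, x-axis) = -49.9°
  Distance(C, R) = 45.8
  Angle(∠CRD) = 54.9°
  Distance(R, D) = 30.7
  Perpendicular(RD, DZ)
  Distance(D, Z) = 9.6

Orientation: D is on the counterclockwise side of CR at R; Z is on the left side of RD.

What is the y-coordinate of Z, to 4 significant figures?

-2.900

C is at the origin; CR runs at -49.9° with length 45.8, so R = 45.8·(cos -49.9°, sin -49.9°) = (29.50, -35.03). ∠CRD = 54.9°, so RD runs at -49.9° + (180° − 54.9°) = 75.20° from the x-axis; with |RD| = 30.7, D = R + 30.7·(cos 75.20°, sin 75.20°) = (37.34, -5.352). RD ⟂ DZ; with |DZ| = 9.6 on the left of RD, Z = D + 9.6·(-0.9668, 0.2554) = (28.06, -2.900). So Z.y = -2.900.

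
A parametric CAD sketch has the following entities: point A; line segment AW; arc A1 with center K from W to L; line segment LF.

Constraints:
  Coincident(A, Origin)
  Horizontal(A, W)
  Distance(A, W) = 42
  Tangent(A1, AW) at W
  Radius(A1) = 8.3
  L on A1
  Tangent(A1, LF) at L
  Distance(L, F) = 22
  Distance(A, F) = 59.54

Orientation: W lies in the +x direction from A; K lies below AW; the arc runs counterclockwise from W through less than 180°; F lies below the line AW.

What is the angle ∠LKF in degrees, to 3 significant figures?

69.3°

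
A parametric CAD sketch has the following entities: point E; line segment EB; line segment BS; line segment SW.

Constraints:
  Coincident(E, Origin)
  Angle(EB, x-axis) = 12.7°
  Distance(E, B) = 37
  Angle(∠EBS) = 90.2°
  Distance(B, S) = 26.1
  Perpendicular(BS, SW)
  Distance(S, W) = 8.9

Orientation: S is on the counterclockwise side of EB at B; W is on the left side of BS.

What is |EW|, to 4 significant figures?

38.44

E is at the origin; EB runs at 12.7° with length 37.0, so B = 37.0·(cos 12.7°, sin 12.7°) = (36.09, 8.134). ∠EBS = 90.2°, so BS runs at 12.7° + (180° − 90.2°) = 102.5° from the x-axis; with |BS| = 26.1, S = B + 26.1·(cos 102.5°, sin 102.5°) = (30.45, 33.62). BS is perpendicular to SW; with |SW| = 8.9 on the left of BS, W = S + 8.9·(-0.9763, -0.2164) = (21.76, 31.69). Then |EW| = |W − E| = 38.44.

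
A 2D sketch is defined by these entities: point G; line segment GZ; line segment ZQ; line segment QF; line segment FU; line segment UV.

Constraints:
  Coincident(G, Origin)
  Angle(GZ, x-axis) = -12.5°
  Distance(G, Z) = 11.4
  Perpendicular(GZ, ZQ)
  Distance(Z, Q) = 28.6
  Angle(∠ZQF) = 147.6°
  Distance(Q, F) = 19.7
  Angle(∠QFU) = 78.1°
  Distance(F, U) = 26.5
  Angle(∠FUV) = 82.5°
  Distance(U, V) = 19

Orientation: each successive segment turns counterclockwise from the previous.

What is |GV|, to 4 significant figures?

15.31

G is at the origin; GZ runs at -12.5° with length 11.4, so Z = (11.13, -2.467). GZ ⟂ ZQ, so ZQ runs at 77.50°; with |ZQ| = 28.6, Q = (17.32, 25.45). ∠ZQF = 147.6° gives QF at 109.9° from the x-axis; with |QF| = 19.7, F = (10.61, 43.98). ∠QFU = 78.1° gives FU at -148.2° from the x-axis; with |FU| = 26.5, U = (-11.91, 30.01). ∠FUV = 82.5° gives UV at -50.70° from the x-axis; with |UV| = 19.0, V = (0.1266, 15.31). Then |GV| = |V − G| = 15.31.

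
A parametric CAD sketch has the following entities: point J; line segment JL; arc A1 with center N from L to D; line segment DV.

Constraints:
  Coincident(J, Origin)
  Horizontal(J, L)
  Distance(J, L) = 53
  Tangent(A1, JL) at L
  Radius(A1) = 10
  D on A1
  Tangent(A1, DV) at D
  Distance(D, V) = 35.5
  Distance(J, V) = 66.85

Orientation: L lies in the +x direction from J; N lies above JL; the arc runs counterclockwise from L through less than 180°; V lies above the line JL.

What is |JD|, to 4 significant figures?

63.72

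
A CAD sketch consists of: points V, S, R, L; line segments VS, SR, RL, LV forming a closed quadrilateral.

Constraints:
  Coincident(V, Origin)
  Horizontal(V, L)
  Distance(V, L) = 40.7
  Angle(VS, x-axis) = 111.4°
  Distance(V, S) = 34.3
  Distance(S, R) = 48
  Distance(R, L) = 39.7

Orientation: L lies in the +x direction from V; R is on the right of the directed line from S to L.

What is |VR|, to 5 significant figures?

13.783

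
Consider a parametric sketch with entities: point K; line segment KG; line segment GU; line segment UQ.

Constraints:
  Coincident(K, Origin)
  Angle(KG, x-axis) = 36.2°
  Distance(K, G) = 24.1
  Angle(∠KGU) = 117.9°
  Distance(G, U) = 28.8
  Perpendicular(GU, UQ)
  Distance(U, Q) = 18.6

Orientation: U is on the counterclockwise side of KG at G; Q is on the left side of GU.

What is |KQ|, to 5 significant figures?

40.168

K is at the origin; KG runs at 36.2° with length 24.1, so G = 24.1·(cos 36.2°, sin 36.2°) = (19.448, 14.234). ∠KGU = 117.9°, so GU runs at 36.2° + (180° − 117.9°) = 98.300° from the x-axis; with |GU| = 28.8, U = G + 28.8·(cos 98.300°, sin 98.300°) = (15.290, 42.732). GU is perpendicular to UQ; with |UQ| = 18.6 on the left of GU, Q = U + 18.6·(-0.98953, -0.14436) = (-3.1149, 40.047). Then |KQ| = |Q − K| = 40.168.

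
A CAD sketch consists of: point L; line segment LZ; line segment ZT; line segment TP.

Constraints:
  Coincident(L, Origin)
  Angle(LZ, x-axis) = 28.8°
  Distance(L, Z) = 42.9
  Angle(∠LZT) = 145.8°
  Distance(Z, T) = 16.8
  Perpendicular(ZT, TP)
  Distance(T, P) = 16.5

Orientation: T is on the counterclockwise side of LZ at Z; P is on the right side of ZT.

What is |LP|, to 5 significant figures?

66.203

L is at the origin; LZ runs at 28.8° with length 42.9, so Z = 42.9·(cos 28.8°, sin 28.8°) = (37.594, 20.667). ∠LZT = 145.8°, so ZT runs at 28.8° + (180° − 145.8°) = 63.000° from the x-axis; with |ZT| = 16.8, T = Z + 16.8·(cos 63.000°, sin 63.000°) = (45.221, 35.636). ZT is perpendicular to TP; with |TP| = 16.5 on the right of ZT, P = T + 16.5·(0.89101, -0.45399) = (59.922, 28.145). Then |LP| = |P − L| = 66.203.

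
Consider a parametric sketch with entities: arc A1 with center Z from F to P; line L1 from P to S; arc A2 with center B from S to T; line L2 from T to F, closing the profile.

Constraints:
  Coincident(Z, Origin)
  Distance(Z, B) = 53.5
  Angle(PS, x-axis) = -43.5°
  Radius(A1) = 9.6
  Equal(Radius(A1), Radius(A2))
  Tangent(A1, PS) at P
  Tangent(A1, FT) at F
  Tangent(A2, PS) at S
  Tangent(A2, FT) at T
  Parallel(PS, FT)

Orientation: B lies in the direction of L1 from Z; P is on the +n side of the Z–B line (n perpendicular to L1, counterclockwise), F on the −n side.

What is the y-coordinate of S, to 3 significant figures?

-29.9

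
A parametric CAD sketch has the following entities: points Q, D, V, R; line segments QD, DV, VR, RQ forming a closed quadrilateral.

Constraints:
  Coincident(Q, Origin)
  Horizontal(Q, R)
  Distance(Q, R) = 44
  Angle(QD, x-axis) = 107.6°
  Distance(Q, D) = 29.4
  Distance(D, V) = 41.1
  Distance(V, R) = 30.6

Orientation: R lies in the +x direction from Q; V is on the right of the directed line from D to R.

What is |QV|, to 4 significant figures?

15.29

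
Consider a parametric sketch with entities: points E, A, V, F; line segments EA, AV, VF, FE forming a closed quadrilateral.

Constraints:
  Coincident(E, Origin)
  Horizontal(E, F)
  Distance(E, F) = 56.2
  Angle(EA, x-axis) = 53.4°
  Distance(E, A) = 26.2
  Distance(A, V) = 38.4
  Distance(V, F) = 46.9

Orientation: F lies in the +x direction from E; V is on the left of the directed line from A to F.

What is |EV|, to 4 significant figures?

64.16

Checks: |AV| = 38.40 ✓; |VF| = 46.90 ✓.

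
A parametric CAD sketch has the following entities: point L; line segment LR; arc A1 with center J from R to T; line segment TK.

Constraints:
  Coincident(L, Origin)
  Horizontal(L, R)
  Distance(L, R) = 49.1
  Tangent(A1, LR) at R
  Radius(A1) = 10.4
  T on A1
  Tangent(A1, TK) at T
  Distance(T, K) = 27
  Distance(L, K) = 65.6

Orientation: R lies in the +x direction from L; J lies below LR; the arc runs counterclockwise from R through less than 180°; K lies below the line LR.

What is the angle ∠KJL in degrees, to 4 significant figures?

109.0°

Checks: ∠(JR, RL) = 90.00° ✓; |JT| = 10.40 ✓; ∠(JT, TK) = 90.00° ✓; |TK| = 27.00 ✓; |LK| = 65.60 ✓.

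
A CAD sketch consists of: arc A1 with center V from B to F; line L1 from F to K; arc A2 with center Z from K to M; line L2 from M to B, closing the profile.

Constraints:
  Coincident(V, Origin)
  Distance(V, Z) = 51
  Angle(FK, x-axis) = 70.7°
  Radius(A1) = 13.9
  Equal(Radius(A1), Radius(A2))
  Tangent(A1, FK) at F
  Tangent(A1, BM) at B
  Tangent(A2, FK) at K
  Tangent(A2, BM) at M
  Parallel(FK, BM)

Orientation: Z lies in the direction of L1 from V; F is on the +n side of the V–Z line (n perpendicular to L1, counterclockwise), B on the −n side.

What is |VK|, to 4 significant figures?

52.86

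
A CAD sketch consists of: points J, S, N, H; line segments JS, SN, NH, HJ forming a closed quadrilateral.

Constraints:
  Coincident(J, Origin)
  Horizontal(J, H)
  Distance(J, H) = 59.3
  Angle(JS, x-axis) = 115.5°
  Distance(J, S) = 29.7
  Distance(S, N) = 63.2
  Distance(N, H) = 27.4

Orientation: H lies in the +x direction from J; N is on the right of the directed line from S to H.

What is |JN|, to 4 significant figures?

38.22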